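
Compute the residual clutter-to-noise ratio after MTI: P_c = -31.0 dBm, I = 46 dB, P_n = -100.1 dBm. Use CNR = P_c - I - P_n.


CNR = -31.0 - 46 - (-100.1) = 23.1 dB

23.1 dB


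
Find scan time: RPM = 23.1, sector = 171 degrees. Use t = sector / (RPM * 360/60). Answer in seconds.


t = 171 / (23.1 * 360) * 60 = 1.23 s

1.23 s


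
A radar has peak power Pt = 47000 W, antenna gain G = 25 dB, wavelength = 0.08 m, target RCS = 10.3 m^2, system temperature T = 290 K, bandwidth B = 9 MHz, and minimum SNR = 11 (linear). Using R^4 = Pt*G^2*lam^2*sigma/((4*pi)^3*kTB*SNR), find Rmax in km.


G_lin = 10^(25/10) = 316.227766
R^4 = 47000 * 316.227766^2 * 0.08^2 * 10.3 / ((4*pi)^3 * 1.38e-23 * 290 * 9000000.0 * 11)
R^4 = 3.9407e17 m^4
R_max = (3.9407e17)^(1/4) = 25054.9 m = 25.1 km

25.1 km


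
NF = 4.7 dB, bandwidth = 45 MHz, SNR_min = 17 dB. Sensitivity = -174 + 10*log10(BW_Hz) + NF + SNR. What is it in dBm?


10*log10(45000000.0) = 76.53
S = -174 + 76.53 + 4.7 + 17 = -75.8 dBm

-75.8 dBm


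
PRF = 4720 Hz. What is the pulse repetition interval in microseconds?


PRI = 1/4720 = 0.0002118644 s = 211.9 us

211.9 us


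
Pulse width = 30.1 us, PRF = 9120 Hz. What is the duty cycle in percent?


DC = 30.1e-6 * 9120 * 100 = 27.45%

27.45%


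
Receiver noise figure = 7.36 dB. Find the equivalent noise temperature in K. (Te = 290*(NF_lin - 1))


NF_lin = 10^(7.36/10) = 5.445027
Te = 290 * (5.445027 - 1) = 1289.1 K

1289.1 K


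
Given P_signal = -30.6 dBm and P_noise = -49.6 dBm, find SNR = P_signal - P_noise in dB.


SNR = -30.6 - (-49.6) = 19.0 dB

19.0 dB


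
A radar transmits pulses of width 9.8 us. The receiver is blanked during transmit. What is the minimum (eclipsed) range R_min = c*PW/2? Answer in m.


R_min = 3e8 * 9.8e-6 / 2 = 1470.0 m

1470.0 m


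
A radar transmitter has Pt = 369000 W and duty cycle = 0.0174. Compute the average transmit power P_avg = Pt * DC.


P_avg = 369000 * 0.0174 = 6420.6 W

6420.6 W


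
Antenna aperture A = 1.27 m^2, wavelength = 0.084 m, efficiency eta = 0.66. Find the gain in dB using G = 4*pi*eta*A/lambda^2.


G_linear = 4*pi*0.66*1.27/0.084^2 = 1492.79
G_dB = 10*log10(1492.79) = 31.7 dB

31.7 dB


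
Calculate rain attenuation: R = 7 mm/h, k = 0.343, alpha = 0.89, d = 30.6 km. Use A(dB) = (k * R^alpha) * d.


gamma = 0.343 * 7^0.89 = 1.938346 dB/km
A = 1.938346 * 30.6 = 59.31 dB

59.31 dB


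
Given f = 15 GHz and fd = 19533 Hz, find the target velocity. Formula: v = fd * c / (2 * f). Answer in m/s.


v = 19533 * 3e8 / (2 * 15000000000.0) = 195.3 m/s

195.3 m/s


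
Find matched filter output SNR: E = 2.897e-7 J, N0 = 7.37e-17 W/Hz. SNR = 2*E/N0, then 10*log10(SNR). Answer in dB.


SNR_lin = 2 * 2.897e-7 / 7.37e-17 = 7.862e9
SNR_dB = 10*log10(7.862e9) = 99.0 dB

99.0 dB


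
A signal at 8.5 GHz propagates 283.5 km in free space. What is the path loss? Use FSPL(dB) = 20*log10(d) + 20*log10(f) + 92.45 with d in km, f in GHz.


20*log10(283.5) = 49.05
20*log10(8.5) = 18.59
FSPL = 160.1 dB

160.1 dB


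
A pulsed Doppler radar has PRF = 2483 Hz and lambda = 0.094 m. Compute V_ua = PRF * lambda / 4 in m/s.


V_ua = 2483 * 0.094 / 4 = 58.4 m/s

58.4 m/s


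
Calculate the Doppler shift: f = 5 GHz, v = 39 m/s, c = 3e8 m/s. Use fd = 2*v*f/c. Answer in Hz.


fd = 2 * 39 * 5000000000.0 / 3e8 = 1300.0 Hz

1300.0 Hz


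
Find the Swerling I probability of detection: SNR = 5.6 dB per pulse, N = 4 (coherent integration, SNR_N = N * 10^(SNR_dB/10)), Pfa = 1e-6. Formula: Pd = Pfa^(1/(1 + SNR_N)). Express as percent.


SNR_lin = 10^(5.6/10) = 3.63078
SNR_N = 4 * 3.63078 = 14.52312
1/(1 + SNR_N) = 1/15.52312 = 0.06442
Pd = (1e-6)^0.06442 = 0.41066
Pd = 41.1%

41.1%


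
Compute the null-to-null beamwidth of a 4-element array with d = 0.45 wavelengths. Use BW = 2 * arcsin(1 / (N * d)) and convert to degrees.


1/(N*d) = 1/(4*0.45) = 0.555556
BW = 2*arcsin(0.555556) = 67.5 degrees

67.5 degrees


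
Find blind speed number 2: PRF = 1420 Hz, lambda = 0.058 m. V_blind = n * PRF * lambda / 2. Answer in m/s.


V_blind = 2 * 1420 * 0.058 / 2 = 82.4 m/s

82.4 m/s


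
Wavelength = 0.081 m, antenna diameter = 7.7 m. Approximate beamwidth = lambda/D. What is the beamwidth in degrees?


BW_rad = 0.081 / 7.7 = 0.010519
BW_deg = 0.6 degrees

0.6 degrees


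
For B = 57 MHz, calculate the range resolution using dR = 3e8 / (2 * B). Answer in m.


dR = 3e8 / (2 * 57000000.0) = 2.63 m

2.63 m


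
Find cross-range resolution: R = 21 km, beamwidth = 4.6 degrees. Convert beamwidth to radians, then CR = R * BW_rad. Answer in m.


BW_rad = 0.080285146
CR = 21000 * 0.080285146 = 1686.0 m

1686.0 m


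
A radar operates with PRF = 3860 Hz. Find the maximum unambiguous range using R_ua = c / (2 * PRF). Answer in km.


R_ua = 3e8 / (2 * 3860) = 38860.1 m = 38.9 km

38.9 km


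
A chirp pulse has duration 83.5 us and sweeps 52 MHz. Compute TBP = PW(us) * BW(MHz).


TBP = 83.5 * 52 = 4342.0

4342.0


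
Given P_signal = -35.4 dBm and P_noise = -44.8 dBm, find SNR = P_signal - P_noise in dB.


SNR = -35.4 - (-44.8) = 9.4 dB

9.4 dB


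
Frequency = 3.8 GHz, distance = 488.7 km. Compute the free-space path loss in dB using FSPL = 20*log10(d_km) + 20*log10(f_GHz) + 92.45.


20*log10(488.7) = 53.78
20*log10(3.8) = 11.6
FSPL = 157.8 dB

157.8 dB


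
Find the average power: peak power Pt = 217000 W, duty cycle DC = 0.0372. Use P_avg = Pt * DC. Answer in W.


P_avg = 217000 * 0.0372 = 8072.4 W

8072.4 W


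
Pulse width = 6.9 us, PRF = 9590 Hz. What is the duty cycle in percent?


DC = 6.9e-6 * 9590 * 100 = 6.62%

6.62%


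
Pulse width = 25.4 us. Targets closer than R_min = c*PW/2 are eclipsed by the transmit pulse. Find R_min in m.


R_min = 3e8 * 25.4e-6 / 2 = 3810.0 m

3810.0 m


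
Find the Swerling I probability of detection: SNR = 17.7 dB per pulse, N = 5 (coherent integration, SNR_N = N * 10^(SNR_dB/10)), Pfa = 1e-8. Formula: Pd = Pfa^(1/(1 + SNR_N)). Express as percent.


SNR_lin = 10^(17.7/10) = 58.88437
SNR_N = 5 * 58.88437 = 294.42185
1/(1 + SNR_N) = 1/295.42185 = 0.003385
Pd = (1e-8)^0.003385 = 0.93955
Pd = 94.0%

94.0%


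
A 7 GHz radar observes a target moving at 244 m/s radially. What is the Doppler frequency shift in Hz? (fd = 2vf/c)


fd = 2 * 244 * 7000000000.0 / 3e8 = 11386.7 Hz

11386.7 Hz


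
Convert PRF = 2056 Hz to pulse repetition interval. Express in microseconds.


PRI = 1/2056 = 0.0004863813 s = 486.4 us

486.4 us


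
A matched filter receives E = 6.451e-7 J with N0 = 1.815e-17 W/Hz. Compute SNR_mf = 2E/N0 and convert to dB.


SNR_lin = 2 * 6.451e-7 / 1.815e-17 = 7.109e10
SNR_dB = 10*log10(7.109e10) = 108.5 dB

108.5 dB


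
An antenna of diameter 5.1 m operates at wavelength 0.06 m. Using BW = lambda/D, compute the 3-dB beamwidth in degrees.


BW_rad = 0.06 / 5.1 = 0.011765
BW_deg = 0.67 degrees

0.67 degrees


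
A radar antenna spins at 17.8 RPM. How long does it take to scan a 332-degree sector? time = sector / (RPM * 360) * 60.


t = 332 / (17.8 * 360) * 60 = 3.11 s

3.11 s


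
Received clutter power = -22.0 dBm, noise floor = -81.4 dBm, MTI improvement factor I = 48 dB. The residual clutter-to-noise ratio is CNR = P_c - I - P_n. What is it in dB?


CNR = -22.0 - 48 - (-81.4) = 11.4 dB

11.4 dB


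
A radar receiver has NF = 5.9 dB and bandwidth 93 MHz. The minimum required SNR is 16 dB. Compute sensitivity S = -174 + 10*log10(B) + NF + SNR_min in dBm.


10*log10(93000000.0) = 79.68
S = -174 + 79.68 + 5.9 + 16 = -72.4 dBm

-72.4 dBm


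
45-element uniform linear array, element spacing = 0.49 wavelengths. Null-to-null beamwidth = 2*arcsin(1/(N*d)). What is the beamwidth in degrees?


1/(N*d) = 1/(45*0.49) = 0.045351
BW = 2*arcsin(0.045351) = 5.2 degrees

5.2 degrees


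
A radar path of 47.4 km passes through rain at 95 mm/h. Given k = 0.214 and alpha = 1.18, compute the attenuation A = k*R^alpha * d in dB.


gamma = 0.214 * 95^1.18 = 46.145316 dB/km
A = 46.145316 * 47.4 = 2187.29 dB

2187.29 dB


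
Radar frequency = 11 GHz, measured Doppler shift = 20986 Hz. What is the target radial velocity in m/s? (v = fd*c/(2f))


v = 20986 * 3e8 / (2 * 11000000000.0) = 286.2 m/s

286.2 m/s


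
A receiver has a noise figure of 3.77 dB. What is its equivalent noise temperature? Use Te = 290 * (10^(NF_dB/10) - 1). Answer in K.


NF_lin = 10^(3.77/10) = 2.382319
Te = 290 * (2.382319 - 1) = 400.9 K

400.9 K


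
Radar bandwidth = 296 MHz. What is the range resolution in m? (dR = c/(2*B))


dR = 3e8 / (2 * 296000000.0) = 0.51 m

0.51 m


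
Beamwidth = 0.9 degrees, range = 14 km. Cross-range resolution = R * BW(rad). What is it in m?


BW_rad = 0.015707963
CR = 14000 * 0.015707963 = 219.9 m

219.9 m


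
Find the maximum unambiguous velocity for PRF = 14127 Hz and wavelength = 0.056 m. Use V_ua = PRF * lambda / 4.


V_ua = 14127 * 0.056 / 4 = 197.8 m/s

197.8 m/s


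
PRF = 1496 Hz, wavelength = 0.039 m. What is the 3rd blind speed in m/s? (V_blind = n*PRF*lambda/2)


V_blind = 3 * 1496 * 0.039 / 2 = 87.5 m/s

87.5 m/s


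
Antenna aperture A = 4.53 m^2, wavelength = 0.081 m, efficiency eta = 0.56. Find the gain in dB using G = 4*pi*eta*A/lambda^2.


G_linear = 4*pi*0.56*4.53/0.081^2 = 4858.77
G_dB = 10*log10(4858.77) = 36.9 dB

36.9 dB


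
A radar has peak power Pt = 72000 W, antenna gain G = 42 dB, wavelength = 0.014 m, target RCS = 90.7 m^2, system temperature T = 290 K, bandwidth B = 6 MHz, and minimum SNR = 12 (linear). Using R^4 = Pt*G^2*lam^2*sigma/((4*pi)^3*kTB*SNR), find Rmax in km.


G_lin = 10^(42/10) = 15848.931925
R^4 = 72000 * 15848.931925^2 * 0.014^2 * 90.7 / ((4*pi)^3 * 1.38e-23 * 290 * 6000000.0 * 12)
R^4 = 5.62285e20 m^4
R_max = (5.62285e20)^(1/4) = 153988.8 m = 154.0 km

154.0 km


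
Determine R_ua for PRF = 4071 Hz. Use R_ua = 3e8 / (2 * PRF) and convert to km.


R_ua = 3e8 / (2 * 4071) = 36846.0 m = 36.8 km

36.8 km


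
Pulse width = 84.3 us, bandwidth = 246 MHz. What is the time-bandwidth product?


TBP = 84.3 * 246 = 20737.8

20737.8


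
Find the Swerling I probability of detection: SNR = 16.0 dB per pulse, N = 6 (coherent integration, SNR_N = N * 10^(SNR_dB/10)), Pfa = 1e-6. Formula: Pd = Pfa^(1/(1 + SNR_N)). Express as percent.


SNR_lin = 10^(16.0/10) = 39.81072
SNR_N = 6 * 39.81072 = 238.86432
1/(1 + SNR_N) = 1/239.86432 = 0.004169
Pd = (1e-6)^0.004169 = 0.94403
Pd = 94.4%

94.4%


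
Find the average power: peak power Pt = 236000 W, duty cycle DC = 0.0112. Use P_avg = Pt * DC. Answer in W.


P_avg = 236000 * 0.0112 = 2643.2 W

2643.2 W


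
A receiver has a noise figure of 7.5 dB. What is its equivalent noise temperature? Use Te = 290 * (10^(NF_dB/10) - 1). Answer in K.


NF_lin = 10^(7.5/10) = 5.623413
Te = 290 * (5.623413 - 1) = 1340.8 K

1340.8 K


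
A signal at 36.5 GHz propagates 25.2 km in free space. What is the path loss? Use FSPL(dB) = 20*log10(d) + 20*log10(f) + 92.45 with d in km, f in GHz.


20*log10(25.2) = 28.03
20*log10(36.5) = 31.25
FSPL = 151.7 dB

151.7 dB


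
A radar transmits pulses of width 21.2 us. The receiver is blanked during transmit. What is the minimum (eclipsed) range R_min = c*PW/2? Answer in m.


R_min = 3e8 * 21.2e-6 / 2 = 3180.0 m

3180.0 m


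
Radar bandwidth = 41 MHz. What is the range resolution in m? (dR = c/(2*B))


dR = 3e8 / (2 * 41000000.0) = 3.66 m

3.66 m


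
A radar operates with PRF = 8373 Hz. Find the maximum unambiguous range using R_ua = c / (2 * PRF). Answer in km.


R_ua = 3e8 / (2 * 8373) = 17914.7 m = 17.9 km

17.9 km


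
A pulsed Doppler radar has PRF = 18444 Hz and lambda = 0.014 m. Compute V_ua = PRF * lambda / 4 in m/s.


V_ua = 18444 * 0.014 / 4 = 64.6 m/s

64.6 m/s


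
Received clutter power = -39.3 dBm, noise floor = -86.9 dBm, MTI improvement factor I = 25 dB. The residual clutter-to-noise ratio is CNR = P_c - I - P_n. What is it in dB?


CNR = -39.3 - 25 - (-86.9) = 22.6 dB

22.6 dB


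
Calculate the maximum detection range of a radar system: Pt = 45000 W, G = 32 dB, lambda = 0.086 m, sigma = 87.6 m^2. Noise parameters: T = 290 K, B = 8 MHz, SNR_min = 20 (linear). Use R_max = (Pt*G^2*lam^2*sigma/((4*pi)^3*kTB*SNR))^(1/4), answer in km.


G_lin = 10^(32/10) = 1584.893192
R^4 = 45000 * 1584.893192^2 * 0.086^2 * 87.6 / ((4*pi)^3 * 1.38e-23 * 290 * 8000000.0 * 20)
R^4 = 5.76351e19 m^4
R_max = (5.76351e19)^(1/4) = 87130.8 m = 87.1 km

87.1 km


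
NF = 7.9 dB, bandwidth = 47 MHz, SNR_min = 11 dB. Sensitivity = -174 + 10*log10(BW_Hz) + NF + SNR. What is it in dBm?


10*log10(47000000.0) = 76.72
S = -174 + 76.72 + 7.9 + 11 = -78.4 dBm

-78.4 dBm


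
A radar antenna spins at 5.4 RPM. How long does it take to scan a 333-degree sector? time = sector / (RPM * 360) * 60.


t = 333 / (5.4 * 360) * 60 = 10.28 s

10.28 s


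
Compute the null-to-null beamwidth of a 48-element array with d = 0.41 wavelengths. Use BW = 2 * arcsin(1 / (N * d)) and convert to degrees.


1/(N*d) = 1/(48*0.41) = 0.050813
BW = 2*arcsin(0.050813) = 5.8 degrees

5.8 degrees


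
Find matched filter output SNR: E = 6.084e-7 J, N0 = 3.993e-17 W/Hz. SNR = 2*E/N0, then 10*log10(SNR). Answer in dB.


SNR_lin = 2 * 6.084e-7 / 3.993e-17 = 3.047e10
SNR_dB = 10*log10(3.047e10) = 104.8 dB

104.8 dB


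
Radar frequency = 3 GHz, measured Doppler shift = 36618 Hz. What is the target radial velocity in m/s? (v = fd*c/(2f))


v = 36618 * 3e8 / (2 * 3000000000.0) = 1830.9 m/s

1830.9 m/s


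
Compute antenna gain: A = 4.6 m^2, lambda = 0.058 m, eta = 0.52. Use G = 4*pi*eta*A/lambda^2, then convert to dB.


G_linear = 4*pi*0.52*4.6/0.058^2 = 8935.42
G_dB = 10*log10(8935.42) = 39.5 dB

39.5 dB


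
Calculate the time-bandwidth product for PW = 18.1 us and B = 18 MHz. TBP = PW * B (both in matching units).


TBP = 18.1 * 18 = 325.8

325.8


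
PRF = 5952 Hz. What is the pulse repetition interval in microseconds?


PRI = 1/5952 = 0.0001680108 s = 168.0 us

168.0 us


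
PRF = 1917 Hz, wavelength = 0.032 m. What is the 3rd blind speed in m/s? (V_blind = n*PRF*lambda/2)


V_blind = 3 * 1917 * 0.032 / 2 = 92.0 m/s

92.0 m/s


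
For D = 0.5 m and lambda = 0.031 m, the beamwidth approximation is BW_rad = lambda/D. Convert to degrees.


BW_rad = 0.031 / 0.5 = 0.062
BW_deg = 3.55 degrees

3.55 degrees


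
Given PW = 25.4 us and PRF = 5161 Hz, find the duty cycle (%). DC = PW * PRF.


DC = 25.4e-6 * 5161 * 100 = 13.11%

13.11%


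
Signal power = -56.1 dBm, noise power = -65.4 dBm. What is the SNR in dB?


SNR = -56.1 - (-65.4) = 9.3 dB

9.3 dB


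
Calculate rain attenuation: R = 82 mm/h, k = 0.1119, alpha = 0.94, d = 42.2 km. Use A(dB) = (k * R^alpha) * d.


gamma = 0.1119 * 82^0.94 = 7.043931 dB/km
A = 7.043931 * 42.2 = 297.25 dB

297.25 dB


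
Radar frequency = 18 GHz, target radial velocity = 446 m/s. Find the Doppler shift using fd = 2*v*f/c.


fd = 2 * 446 * 18000000000.0 / 3e8 = 53520.0 Hz

53520.0 Hz


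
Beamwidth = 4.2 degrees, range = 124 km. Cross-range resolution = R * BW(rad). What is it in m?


BW_rad = 0.073303829
CR = 124000 * 0.073303829 = 9089.7 m

9089.7 m


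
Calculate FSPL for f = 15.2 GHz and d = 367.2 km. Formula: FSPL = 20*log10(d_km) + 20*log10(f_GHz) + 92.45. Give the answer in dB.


20*log10(367.2) = 51.3
20*log10(15.2) = 23.64
FSPL = 167.4 dB

167.4 dB


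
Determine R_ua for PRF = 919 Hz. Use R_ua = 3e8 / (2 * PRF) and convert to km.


R_ua = 3e8 / (2 * 919) = 163220.9 m = 163.2 km

163.2 km


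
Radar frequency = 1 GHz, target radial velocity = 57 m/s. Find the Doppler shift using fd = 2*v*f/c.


fd = 2 * 57 * 1000000000.0 / 3e8 = 380.0 Hz

380.0 Hz


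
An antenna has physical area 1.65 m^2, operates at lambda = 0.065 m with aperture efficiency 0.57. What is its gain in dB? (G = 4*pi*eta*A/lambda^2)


G_linear = 4*pi*0.57*1.65/0.065^2 = 2797.32
G_dB = 10*log10(2797.32) = 34.5 dB

34.5 dB


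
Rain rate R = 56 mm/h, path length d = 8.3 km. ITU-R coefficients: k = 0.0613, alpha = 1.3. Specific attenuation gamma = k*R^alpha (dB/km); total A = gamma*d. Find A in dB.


gamma = 0.0613 * 56^1.3 = 11.48431 dB/km
A = 11.48431 * 8.3 = 95.32 dB

95.32 dB


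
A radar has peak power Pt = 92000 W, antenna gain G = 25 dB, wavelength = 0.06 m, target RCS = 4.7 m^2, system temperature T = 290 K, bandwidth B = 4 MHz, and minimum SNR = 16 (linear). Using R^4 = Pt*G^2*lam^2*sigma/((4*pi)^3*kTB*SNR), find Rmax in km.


G_lin = 10^(25/10) = 316.227766
R^4 = 92000 * 316.227766^2 * 0.06^2 * 4.7 / ((4*pi)^3 * 1.38e-23 * 290 * 4000000.0 * 16)
R^4 = 3.06268e17 m^4
R_max = (3.06268e17)^(1/4) = 23524.8 m = 23.5 km

23.5 km


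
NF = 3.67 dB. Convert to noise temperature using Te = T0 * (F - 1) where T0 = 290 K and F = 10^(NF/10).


NF_lin = 10^(3.67/10) = 2.328091
Te = 290 * (2.328091 - 1) = 385.1 K

385.1 K


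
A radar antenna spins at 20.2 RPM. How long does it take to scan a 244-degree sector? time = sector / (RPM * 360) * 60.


t = 244 / (20.2 * 360) * 60 = 2.01 s

2.01 s


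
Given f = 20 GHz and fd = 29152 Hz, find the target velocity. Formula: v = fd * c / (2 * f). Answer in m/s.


v = 29152 * 3e8 / (2 * 20000000000.0) = 218.6 m/s

218.6 m/s


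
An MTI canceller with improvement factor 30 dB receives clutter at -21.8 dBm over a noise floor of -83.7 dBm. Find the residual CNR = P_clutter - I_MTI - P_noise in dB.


CNR = -21.8 - 30 - (-83.7) = 31.9 dB

31.9 dB


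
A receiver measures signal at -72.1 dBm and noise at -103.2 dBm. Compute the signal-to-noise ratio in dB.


SNR = -72.1 - (-103.2) = 31.1 dB

31.1 dB


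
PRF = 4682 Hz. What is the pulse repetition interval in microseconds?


PRI = 1/4682 = 0.0002135839 s = 213.6 us

213.6 us


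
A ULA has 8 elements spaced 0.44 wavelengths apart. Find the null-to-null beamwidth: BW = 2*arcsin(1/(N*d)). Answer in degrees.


1/(N*d) = 1/(8*0.44) = 0.284091
BW = 2*arcsin(0.284091) = 33.0 degrees

33.0 degrees


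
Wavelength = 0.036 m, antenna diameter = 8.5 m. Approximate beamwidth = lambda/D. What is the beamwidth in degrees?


BW_rad = 0.036 / 8.5 = 0.004235
BW_deg = 0.24 degrees

0.24 degrees


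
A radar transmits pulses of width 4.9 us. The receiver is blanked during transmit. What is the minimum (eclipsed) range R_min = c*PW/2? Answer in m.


R_min = 3e8 * 4.9e-6 / 2 = 735.0 m

735.0 m


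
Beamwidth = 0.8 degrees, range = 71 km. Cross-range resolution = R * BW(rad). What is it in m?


BW_rad = 0.013962634
CR = 71000 * 0.013962634 = 991.3 m

991.3 m


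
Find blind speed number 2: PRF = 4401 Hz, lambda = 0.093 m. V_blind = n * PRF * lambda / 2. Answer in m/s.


V_blind = 2 * 4401 * 0.093 / 2 = 409.3 m/s

409.3 m/s


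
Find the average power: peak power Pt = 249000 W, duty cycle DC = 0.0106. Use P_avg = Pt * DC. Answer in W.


P_avg = 249000 * 0.0106 = 2639.4 W

2639.4 W


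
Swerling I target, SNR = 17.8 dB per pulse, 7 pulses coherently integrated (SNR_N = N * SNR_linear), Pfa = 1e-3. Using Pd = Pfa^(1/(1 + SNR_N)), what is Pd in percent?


SNR_lin = 10^(17.8/10) = 60.25596
SNR_N = 7 * 60.25596 = 421.79172
1/(1 + SNR_N) = 1/422.79172 = 0.0023652
Pd = (1e-3)^0.0023652 = 0.98379
Pd = 98.4%

98.4%


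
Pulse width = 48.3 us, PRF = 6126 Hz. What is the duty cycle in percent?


DC = 48.3e-6 * 6126 * 100 = 29.59%

29.59%


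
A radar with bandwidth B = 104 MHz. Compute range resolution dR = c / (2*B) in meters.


dR = 3e8 / (2 * 104000000.0) = 1.44 m

1.44 m


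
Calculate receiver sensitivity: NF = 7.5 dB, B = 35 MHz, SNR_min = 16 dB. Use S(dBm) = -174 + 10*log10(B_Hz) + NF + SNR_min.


10*log10(35000000.0) = 75.44
S = -174 + 75.44 + 7.5 + 16 = -75.1 dBm

-75.1 dBm


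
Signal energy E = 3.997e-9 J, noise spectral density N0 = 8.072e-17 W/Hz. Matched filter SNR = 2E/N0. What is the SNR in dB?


SNR_lin = 2 * 3.997e-9 / 8.072e-17 = 9.903e7
SNR_dB = 10*log10(9.903e7) = 80.0 dB

80.0 dB


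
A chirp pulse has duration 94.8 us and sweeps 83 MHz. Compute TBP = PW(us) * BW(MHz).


TBP = 94.8 * 83 = 7868.4

7868.4


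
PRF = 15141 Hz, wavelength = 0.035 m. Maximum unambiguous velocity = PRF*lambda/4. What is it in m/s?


V_ua = 15141 * 0.035 / 4 = 132.5 m/s

132.5 m/s


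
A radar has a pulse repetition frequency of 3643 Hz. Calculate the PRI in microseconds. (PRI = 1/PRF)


PRI = 1/3643 = 0.000274499 s = 274.5 us

274.5 us


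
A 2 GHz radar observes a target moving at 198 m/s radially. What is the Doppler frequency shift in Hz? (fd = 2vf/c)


fd = 2 * 198 * 2000000000.0 / 3e8 = 2640.0 Hz

2640.0 Hz


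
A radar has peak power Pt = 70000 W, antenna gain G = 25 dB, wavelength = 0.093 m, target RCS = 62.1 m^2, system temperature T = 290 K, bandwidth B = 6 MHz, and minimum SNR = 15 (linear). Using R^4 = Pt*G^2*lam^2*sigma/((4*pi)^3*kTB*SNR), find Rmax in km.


G_lin = 10^(25/10) = 316.227766
R^4 = 70000 * 316.227766^2 * 0.093^2 * 62.1 / ((4*pi)^3 * 1.38e-23 * 290 * 6000000.0 * 15)
R^4 = 5.26025e18 m^4
R_max = (5.26025e18)^(1/4) = 47890.7 m = 47.9 km

47.9 km


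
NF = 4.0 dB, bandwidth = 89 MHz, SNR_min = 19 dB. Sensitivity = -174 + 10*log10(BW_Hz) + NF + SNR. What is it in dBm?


10*log10(89000000.0) = 79.49
S = -174 + 79.49 + 4.0 + 19 = -71.5 dBm

-71.5 dBm


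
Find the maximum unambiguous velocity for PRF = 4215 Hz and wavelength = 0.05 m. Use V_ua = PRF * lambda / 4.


V_ua = 4215 * 0.05 / 4 = 52.7 m/s

52.7 m/s


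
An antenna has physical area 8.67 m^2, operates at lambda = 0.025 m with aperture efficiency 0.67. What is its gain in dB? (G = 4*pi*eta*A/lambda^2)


G_linear = 4*pi*0.67*8.67/0.025^2 = 116794.86
G_dB = 10*log10(116794.86) = 50.7 dB

50.7 dB


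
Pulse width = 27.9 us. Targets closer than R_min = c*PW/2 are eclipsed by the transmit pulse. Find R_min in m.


R_min = 3e8 * 27.9e-6 / 2 = 4185.0 m

4185.0 m


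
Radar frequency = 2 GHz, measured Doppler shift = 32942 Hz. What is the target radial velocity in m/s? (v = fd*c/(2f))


v = 32942 * 3e8 / (2 * 2000000000.0) = 2470.7 m/s

2470.7 m/s


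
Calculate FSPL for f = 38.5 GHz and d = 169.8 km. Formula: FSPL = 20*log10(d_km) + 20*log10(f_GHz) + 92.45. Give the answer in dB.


20*log10(169.8) = 44.6
20*log10(38.5) = 31.71
FSPL = 168.8 dB

168.8 dB


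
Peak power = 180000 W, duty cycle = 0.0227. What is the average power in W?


P_avg = 180000 * 0.0227 = 4086.0 W

4086.0 W


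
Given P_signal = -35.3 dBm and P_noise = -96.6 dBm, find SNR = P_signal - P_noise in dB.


SNR = -35.3 - (-96.6) = 61.3 dB

61.3 dB


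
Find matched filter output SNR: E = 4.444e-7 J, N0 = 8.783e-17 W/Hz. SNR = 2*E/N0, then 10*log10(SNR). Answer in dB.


SNR_lin = 2 * 4.444e-7 / 8.783e-17 = 1.012e10
SNR_dB = 10*log10(1.012e10) = 100.1 dB

100.1 dB


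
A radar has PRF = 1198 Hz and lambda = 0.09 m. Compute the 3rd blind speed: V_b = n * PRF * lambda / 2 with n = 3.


V_blind = 3 * 1198 * 0.09 / 2 = 161.7 m/s

161.7 m/s


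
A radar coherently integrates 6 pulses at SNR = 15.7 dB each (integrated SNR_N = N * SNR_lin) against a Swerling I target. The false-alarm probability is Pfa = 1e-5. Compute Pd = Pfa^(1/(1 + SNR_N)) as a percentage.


SNR_lin = 10^(15.7/10) = 37.15352
SNR_N = 6 * 37.15352 = 222.92112
1/(1 + SNR_N) = 1/223.92112 = 0.0044659
Pd = (1e-5)^0.0044659 = 0.94988
Pd = 95.0%

95.0%


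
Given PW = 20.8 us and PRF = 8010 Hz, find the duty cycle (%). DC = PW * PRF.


DC = 20.8e-6 * 8010 * 100 = 16.66%

16.66%


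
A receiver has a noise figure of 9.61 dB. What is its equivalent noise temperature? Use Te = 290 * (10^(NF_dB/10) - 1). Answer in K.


NF_lin = 10^(9.61/10) = 9.141132
Te = 290 * (9.141132 - 1) = 2360.9 K

2360.9 K


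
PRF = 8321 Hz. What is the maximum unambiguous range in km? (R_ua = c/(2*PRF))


R_ua = 3e8 / (2 * 8321) = 18026.7 m = 18.0 km

18.0 km


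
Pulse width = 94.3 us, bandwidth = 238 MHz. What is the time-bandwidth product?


TBP = 94.3 * 238 = 22443.4

22443.4


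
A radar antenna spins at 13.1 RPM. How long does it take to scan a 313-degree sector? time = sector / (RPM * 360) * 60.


t = 313 / (13.1 * 360) * 60 = 3.98 s

3.98 s


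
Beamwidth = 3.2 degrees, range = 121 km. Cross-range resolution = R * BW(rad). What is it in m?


BW_rad = 0.055850536
CR = 121000 * 0.055850536 = 6757.9 m

6757.9 m


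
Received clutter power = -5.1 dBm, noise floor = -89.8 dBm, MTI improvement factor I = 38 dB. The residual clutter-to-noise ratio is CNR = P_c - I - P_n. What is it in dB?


CNR = -5.1 - 38 - (-89.8) = 46.7 dB

46.7 dB


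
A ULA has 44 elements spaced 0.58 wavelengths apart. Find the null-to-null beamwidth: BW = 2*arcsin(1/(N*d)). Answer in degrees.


1/(N*d) = 1/(44*0.58) = 0.039185
BW = 2*arcsin(0.039185) = 4.5 degrees

4.5 degrees


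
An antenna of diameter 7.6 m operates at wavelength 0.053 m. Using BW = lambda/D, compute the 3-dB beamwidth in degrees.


BW_rad = 0.053 / 7.6 = 0.006974
BW_deg = 0.4 degrees

0.4 degrees


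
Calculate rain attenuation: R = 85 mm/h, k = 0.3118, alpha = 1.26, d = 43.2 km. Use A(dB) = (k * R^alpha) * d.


gamma = 0.3118 * 85^1.26 = 84.128657 dB/km
A = 84.128657 * 43.2 = 3634.36 dB

3634.36 dB


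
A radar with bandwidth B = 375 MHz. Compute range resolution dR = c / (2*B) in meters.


dR = 3e8 / (2 * 375000000.0) = 0.4 m

0.4 m


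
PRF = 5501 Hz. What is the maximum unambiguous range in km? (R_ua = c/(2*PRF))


R_ua = 3e8 / (2 * 5501) = 27267.8 m = 27.3 km

27.3 km


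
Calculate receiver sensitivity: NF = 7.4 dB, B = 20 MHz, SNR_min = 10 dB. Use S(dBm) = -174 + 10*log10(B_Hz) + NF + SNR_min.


10*log10(20000000.0) = 73.01
S = -174 + 73.01 + 7.4 + 10 = -83.6 dBm

-83.6 dBm


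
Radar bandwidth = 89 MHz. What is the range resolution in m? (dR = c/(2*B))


dR = 3e8 / (2 * 89000000.0) = 1.69 m

1.69 m


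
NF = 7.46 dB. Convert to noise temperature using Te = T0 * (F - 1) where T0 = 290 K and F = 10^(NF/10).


NF_lin = 10^(7.46/10) = 5.571857
Te = 290 * (5.571857 - 1) = 1325.8 K

1325.8 K


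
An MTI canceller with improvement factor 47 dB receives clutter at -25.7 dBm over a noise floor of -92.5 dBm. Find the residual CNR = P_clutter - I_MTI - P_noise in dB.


CNR = -25.7 - 47 - (-92.5) = 19.8 dB

19.8 dB


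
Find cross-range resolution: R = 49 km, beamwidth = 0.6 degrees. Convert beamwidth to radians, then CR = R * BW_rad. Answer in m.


BW_rad = 0.010471976
CR = 49000 * 0.010471976 = 513.1 m

513.1 m


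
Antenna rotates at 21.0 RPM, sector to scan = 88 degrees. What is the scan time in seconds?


t = 88 / (21.0 * 360) * 60 = 0.7 s

0.7 s


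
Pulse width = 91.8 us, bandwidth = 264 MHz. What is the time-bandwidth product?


TBP = 91.8 * 264 = 24235.2

24235.2


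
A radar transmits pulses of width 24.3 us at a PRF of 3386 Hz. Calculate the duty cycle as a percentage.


DC = 24.3e-6 * 3386 * 100 = 8.23%

8.23%


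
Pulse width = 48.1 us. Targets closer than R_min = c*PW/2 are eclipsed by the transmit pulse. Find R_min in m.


R_min = 3e8 * 48.1e-6 / 2 = 7215.0 m

7215.0 m


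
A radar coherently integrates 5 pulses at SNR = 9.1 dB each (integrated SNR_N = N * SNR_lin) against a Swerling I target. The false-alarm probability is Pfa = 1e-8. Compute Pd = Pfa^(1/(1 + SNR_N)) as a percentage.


SNR_lin = 10^(9.1/10) = 8.12831
SNR_N = 5 * 8.12831 = 40.64155
1/(1 + SNR_N) = 1/41.64155 = 0.0240145
Pd = (1e-8)^0.0240145 = 0.64252
Pd = 64.3%

64.3%


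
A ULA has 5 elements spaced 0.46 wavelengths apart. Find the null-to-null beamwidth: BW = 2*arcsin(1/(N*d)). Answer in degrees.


1/(N*d) = 1/(5*0.46) = 0.434783
BW = 2*arcsin(0.434783) = 51.5 degrees

51.5 degrees


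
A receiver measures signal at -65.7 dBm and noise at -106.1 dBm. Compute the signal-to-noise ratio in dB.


SNR = -65.7 - (-106.1) = 40.4 dB

40.4 dB


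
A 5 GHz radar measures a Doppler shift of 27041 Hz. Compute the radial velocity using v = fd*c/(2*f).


v = 27041 * 3e8 / (2 * 5000000000.0) = 811.2 m/s

811.2 m/s


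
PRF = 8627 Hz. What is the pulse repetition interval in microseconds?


PRI = 1/8627 = 0.0001159152 s = 115.9 us

115.9 us


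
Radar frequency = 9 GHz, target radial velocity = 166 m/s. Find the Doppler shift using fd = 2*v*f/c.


fd = 2 * 166 * 9000000000.0 / 3e8 = 9960.0 Hz

9960.0 Hz


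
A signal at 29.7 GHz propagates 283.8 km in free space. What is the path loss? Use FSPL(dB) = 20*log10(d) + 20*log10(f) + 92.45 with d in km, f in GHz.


20*log10(283.8) = 49.06
20*log10(29.7) = 29.46
FSPL = 171.0 dB

171.0 dB


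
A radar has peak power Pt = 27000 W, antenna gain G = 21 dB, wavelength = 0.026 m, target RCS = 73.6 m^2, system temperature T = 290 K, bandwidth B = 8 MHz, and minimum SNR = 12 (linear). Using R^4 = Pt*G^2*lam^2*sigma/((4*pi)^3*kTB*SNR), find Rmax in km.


G_lin = 10^(21/10) = 125.892541
R^4 = 27000 * 125.892541^2 * 0.026^2 * 73.6 / ((4*pi)^3 * 1.38e-23 * 290 * 8000000.0 * 12)
R^4 = 2.79261e16 m^4
R_max = (2.79261e16)^(1/4) = 12927.1 m = 12.9 km

12.9 km


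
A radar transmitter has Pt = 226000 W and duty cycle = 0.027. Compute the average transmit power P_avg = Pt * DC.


P_avg = 226000 * 0.027 = 6102.0 W

6102.0 W


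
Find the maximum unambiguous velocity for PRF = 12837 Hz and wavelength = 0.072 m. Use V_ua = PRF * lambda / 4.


V_ua = 12837 * 0.072 / 4 = 231.1 m/s

231.1 m/s


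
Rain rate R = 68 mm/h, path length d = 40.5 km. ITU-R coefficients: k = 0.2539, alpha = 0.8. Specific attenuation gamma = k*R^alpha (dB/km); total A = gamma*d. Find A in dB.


gamma = 0.2539 * 68^0.8 = 7.424545 dB/km
A = 7.424545 * 40.5 = 300.69 dB

300.69 dB


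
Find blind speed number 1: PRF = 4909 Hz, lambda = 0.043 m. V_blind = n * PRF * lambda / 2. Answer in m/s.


V_blind = 1 * 4909 * 0.043 / 2 = 105.5 m/s

105.5 m/s


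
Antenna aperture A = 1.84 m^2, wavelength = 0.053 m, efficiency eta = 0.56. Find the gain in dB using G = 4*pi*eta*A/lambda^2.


G_linear = 4*pi*0.56*1.84/0.053^2 = 4609.61
G_dB = 10*log10(4609.61) = 36.6 dB

36.6 dB


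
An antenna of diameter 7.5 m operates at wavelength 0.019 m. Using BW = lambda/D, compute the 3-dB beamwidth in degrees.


BW_rad = 0.019 / 7.5 = 0.002533
BW_deg = 0.15 degrees

0.15 degrees


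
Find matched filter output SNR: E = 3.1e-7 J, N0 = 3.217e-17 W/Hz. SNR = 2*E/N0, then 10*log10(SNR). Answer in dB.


SNR_lin = 2 * 3.1e-7 / 3.217e-17 = 1.927e10
SNR_dB = 10*log10(1.927e10) = 102.8 dB

102.8 dB


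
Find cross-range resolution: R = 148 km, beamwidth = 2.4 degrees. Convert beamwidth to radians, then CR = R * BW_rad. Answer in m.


BW_rad = 0.041887902
CR = 148000 * 0.041887902 = 6199.4 m

6199.4 m


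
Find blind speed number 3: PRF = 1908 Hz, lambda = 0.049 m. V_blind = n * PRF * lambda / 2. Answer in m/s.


V_blind = 3 * 1908 * 0.049 / 2 = 140.2 m/s

140.2 m/s


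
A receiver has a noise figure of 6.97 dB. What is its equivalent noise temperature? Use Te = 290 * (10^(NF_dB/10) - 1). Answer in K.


NF_lin = 10^(6.97/10) = 4.977371
Te = 290 * (4.977371 - 1) = 1153.4 K

1153.4 K


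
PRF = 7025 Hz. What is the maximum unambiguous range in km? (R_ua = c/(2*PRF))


R_ua = 3e8 / (2 * 7025) = 21352.3 m = 21.4 km

21.4 km


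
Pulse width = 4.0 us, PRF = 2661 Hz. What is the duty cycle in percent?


DC = 4.0e-6 * 2661 * 100 = 1.06%

1.06%


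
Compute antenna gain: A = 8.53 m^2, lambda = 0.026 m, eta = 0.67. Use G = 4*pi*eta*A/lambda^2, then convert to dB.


G_linear = 4*pi*0.67*8.53/0.026^2 = 106239.74
G_dB = 10*log10(106239.74) = 50.3 dB

50.3 dB


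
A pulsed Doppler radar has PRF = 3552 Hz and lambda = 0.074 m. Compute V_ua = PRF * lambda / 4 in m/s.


V_ua = 3552 * 0.074 / 4 = 65.7 m/s

65.7 m/s


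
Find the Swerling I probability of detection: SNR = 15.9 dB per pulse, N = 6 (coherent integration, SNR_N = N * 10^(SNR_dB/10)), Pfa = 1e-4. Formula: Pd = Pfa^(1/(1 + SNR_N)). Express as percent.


SNR_lin = 10^(15.9/10) = 38.90451
SNR_N = 6 * 38.90451 = 233.42706
1/(1 + SNR_N) = 1/234.42706 = 0.0042657
Pd = (1e-4)^0.0042657 = 0.96147
Pd = 96.1%

96.1%


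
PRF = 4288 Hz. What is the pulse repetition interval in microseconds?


PRI = 1/4288 = 0.000233209 s = 233.2 us

233.2 us


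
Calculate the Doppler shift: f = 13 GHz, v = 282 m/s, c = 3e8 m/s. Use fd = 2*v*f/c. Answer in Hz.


fd = 2 * 282 * 13000000000.0 / 3e8 = 24440.0 Hz

24440.0 Hz


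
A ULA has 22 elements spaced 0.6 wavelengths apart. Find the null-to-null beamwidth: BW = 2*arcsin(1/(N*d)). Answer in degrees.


1/(N*d) = 1/(22*0.6) = 0.075758
BW = 2*arcsin(0.075758) = 8.7 degrees

8.7 degrees


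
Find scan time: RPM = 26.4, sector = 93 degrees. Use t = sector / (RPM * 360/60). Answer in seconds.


t = 93 / (26.4 * 360) * 60 = 0.59 s

0.59 s


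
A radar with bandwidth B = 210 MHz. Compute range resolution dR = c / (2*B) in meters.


dR = 3e8 / (2 * 210000000.0) = 0.71 m

0.71 m


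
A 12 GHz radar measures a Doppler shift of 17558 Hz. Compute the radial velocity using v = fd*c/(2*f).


v = 17558 * 3e8 / (2 * 12000000000.0) = 219.5 m/s

219.5 m/s


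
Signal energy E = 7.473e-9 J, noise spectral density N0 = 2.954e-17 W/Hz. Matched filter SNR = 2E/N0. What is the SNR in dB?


SNR_lin = 2 * 7.473e-9 / 2.954e-17 = 5.06e8
SNR_dB = 10*log10(5.06e8) = 87.0 dB

87.0 dB


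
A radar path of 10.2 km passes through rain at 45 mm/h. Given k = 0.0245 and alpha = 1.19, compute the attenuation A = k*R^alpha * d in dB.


gamma = 0.0245 * 45^1.19 = 2.272422 dB/km
A = 2.272422 * 10.2 = 23.18 dB

23.18 dB


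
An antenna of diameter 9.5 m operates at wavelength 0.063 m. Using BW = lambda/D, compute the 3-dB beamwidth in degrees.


BW_rad = 0.063 / 9.5 = 0.006632
BW_deg = 0.38 degrees

0.38 degrees


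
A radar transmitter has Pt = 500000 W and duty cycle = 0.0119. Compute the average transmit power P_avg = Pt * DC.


P_avg = 500000 * 0.0119 = 5950.0 W

5950.0 W


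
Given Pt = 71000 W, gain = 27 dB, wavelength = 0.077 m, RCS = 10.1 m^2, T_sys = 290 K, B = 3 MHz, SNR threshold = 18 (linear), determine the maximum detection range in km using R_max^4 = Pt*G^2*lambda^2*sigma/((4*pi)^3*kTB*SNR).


G_lin = 10^(27/10) = 501.187234
R^4 = 71000 * 501.187234^2 * 0.077^2 * 10.1 / ((4*pi)^3 * 1.38e-23 * 290 * 3000000.0 * 18)
R^4 = 2.49035e18 m^4
R_max = (2.49035e18)^(1/4) = 39725.1 m = 39.7 km

39.7 km


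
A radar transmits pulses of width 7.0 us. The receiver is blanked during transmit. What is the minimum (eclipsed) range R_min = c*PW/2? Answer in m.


R_min = 3e8 * 7.0e-6 / 2 = 1050.0 m

1050.0 m


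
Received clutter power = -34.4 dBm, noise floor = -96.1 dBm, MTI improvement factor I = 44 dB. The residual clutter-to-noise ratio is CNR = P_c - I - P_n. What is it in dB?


CNR = -34.4 - 44 - (-96.1) = 17.7 dB

17.7 dB


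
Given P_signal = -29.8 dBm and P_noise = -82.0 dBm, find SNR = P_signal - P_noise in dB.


SNR = -29.8 - (-82.0) = 52.2 dB

52.2 dB


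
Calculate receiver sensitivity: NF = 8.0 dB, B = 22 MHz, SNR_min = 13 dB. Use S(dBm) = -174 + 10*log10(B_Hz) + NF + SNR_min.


10*log10(22000000.0) = 73.42
S = -174 + 73.42 + 8.0 + 13 = -79.6 dBm

-79.6 dBm


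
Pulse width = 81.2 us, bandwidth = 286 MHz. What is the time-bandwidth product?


TBP = 81.2 * 286 = 23223.2

23223.2


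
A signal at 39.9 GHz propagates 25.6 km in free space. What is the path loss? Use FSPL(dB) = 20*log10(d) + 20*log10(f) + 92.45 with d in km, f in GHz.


20*log10(25.6) = 28.16
20*log10(39.9) = 32.02
FSPL = 152.6 dB

152.6 dB


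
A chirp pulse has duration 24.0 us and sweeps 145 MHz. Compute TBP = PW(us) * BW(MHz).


TBP = 24.0 * 145 = 3480.0

3480.0


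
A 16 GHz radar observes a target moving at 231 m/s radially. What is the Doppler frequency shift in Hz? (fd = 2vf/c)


fd = 2 * 231 * 16000000000.0 / 3e8 = 24640.0 Hz

24640.0 Hz


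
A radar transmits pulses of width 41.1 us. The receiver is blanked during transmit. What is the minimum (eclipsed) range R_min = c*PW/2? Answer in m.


R_min = 3e8 * 41.1e-6 / 2 = 6165.0 m

6165.0 m


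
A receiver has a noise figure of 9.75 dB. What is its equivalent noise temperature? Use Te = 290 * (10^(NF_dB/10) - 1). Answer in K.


NF_lin = 10^(9.75/10) = 9.440609
Te = 290 * (9.440609 - 1) = 2447.8 K

2447.8 K


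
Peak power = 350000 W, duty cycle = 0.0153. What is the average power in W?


P_avg = 350000 * 0.0153 = 5355.0 W

5355.0 W


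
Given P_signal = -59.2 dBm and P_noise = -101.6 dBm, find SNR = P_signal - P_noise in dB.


SNR = -59.2 - (-101.6) = 42.4 dB

42.4 dB


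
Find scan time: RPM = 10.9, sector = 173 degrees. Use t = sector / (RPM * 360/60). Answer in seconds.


t = 173 / (10.9 * 360) * 60 = 2.65 s

2.65 s


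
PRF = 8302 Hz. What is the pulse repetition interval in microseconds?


PRI = 1/8302 = 0.0001204529 s = 120.5 us

120.5 us


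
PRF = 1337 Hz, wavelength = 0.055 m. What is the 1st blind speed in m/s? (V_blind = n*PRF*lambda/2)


V_blind = 1 * 1337 * 0.055 / 2 = 36.8 m/s

36.8 m/s


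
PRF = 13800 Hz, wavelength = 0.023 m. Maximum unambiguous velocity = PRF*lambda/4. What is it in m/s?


V_ua = 13800 * 0.023 / 4 = 79.4 m/s

79.4 m/s


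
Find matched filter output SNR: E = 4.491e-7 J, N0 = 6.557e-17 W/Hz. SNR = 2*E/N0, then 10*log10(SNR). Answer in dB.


SNR_lin = 2 * 4.491e-7 / 6.557e-17 = 1.37e10
SNR_dB = 10*log10(1.37e10) = 101.4 dB

101.4 dB


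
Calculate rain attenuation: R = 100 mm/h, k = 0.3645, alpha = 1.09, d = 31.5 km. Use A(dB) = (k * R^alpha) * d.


gamma = 0.3645 * 100^1.09 = 55.169308 dB/km
A = 55.169308 * 31.5 = 1737.83 dB

1737.83 dB


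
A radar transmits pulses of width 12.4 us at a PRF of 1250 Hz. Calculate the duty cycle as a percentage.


DC = 12.4e-6 * 1250 * 100 = 1.55%

1.55%


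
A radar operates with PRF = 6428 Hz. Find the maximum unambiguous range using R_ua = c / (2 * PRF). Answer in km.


R_ua = 3e8 / (2 * 6428) = 23335.4 m = 23.3 km

23.3 km


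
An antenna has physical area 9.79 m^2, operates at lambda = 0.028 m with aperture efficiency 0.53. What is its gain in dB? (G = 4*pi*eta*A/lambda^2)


G_linear = 4*pi*0.53*9.79/0.028^2 = 83167.25
G_dB = 10*log10(83167.25) = 49.2 dB

49.2 dB


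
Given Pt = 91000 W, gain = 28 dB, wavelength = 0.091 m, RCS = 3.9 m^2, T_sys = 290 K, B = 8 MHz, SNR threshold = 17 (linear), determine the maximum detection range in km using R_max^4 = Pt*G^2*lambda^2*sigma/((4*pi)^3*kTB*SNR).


G_lin = 10^(28/10) = 630.957344
R^4 = 91000 * 630.957344^2 * 0.091^2 * 3.9 / ((4*pi)^3 * 1.38e-23 * 290 * 8000000.0 * 17)
R^4 = 1.08329e18 m^4
R_max = (1.08329e18)^(1/4) = 32261.6 m = 32.3 km

32.3 km


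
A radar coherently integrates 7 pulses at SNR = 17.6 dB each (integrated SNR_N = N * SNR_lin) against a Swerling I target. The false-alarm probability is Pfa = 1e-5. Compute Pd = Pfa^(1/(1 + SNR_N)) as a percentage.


SNR_lin = 10^(17.6/10) = 57.54399
SNR_N = 7 * 57.54399 = 402.80793
1/(1 + SNR_N) = 1/403.80793 = 0.0024764
Pd = (1e-5)^0.0024764 = 0.97189
Pd = 97.2%

97.2%


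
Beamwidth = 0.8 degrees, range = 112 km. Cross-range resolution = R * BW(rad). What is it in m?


BW_rad = 0.013962634
CR = 112000 * 0.013962634 = 1563.8 m

1563.8 m


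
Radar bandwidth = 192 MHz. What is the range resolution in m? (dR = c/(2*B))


dR = 3e8 / (2 * 192000000.0) = 0.78 m

0.78 m


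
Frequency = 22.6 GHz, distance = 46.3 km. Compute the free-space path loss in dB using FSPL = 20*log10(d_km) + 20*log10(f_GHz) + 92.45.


20*log10(46.3) = 33.31
20*log10(22.6) = 27.08
FSPL = 152.8 dB

152.8 dB
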